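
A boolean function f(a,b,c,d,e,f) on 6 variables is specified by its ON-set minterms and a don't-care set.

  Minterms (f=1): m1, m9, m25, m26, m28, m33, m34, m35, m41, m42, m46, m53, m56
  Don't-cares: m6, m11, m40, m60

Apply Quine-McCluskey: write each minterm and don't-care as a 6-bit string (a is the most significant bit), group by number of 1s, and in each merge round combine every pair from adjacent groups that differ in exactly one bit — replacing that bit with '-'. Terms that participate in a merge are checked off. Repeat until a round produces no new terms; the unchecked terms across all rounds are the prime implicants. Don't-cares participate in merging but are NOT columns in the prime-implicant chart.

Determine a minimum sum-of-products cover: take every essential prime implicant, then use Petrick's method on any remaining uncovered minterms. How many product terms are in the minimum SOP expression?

[col 0] 000001*, 000110, 001001*, 001011*, 011001*, 011010, 011100*, 100001*, 100010*, 100011*, 101000*, 101001*, 101010*, 101110*, 110101, 111000*, 111100*
[col 1] -00001*, -01001*, -11100, 0-1001, 00-001*, 0010-1, 1-1000, 10-001*, 10-010, 1000-1, 10001-, 101-10, 1010-0, 10100-, 111-00
[col 2] -0-001
Prime implicants: -0-001, -11100, 0-1001, 000110, 0010-1, 011010, 1-1000, 10-010, 1000-1, 10001-, 101-10, 1010-0, 10100-, 110101, 111-00
PI chart (minterm → PIs covering it):
  1 | -0-001  (sole → essential)
  9 | -0-001,0-1001,0010-1
  25 | 0-1001  (sole → essential)
  26 | 011010  (sole → essential)
  28 | -11100  (sole → essential)
  33 | -0-001,1000-1
  34 | 10-010,10001-
  35 | 1000-1,10001-
  41 | -0-001,10100-
  42 | 10-010,101-10,1010-0
  46 | 101-10  (sole → essential)
  53 | 110101  (sole → essential)
  56 | 1-1000,111-00
Essential prime implicants: -0-001, -11100, 0-1001, 011010, 101-10, 110101
Petrick residual → 1-1000, 10001-
Minimum SOP uses 8 PIs: b'd'e'f + bcde'f' + a'cd'e'f + a'bcd'ef' + acd'e'f' + ab'c'd'e + ab'cef' + abc'de'f

8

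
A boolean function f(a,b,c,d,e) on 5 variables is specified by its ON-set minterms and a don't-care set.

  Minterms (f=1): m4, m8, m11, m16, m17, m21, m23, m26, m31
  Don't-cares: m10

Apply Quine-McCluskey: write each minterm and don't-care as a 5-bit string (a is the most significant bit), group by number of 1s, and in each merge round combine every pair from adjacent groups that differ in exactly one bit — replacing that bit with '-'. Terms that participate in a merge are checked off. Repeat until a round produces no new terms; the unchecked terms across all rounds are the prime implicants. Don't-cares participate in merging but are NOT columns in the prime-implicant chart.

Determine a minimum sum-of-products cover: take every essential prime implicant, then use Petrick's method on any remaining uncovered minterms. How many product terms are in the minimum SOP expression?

7

[col 0] 00100, 01000*, 01010*, 01011*, 10000*, 10001*, 10101*, 10111*, 11010*, 11111*
[col 1] -1010, 010-0, 0101-, 1-111, 10-01, 1000-, 101-1
Prime implicants: -1010, 00100, 010-0, 0101-, 1-111, 10-01, 1000-, 101-1
PI chart (minterm → PIs covering it):
  4 | 00100  (sole → essential)
  8 | 010-0  (sole → essential)
  11 | 0101-  (sole → essential)
  16 | 1000-  (sole → essential)
  17 | 10-01,1000-
  21 | 10-01,101-1
  23 | 1-111,101-1
  26 | -1010  (sole → essential)
  31 | 1-111  (sole → essential)
Essential prime implicants: -1010, 00100, 010-0, 0101-, 1-111, 1000-
Petrick residual → 10-01
Minimum SOP uses 7 PIs: bc'de' + a'b'cd'e' + a'bc'e' + a'bc'd + acde + ab'd'e + ab'c'd'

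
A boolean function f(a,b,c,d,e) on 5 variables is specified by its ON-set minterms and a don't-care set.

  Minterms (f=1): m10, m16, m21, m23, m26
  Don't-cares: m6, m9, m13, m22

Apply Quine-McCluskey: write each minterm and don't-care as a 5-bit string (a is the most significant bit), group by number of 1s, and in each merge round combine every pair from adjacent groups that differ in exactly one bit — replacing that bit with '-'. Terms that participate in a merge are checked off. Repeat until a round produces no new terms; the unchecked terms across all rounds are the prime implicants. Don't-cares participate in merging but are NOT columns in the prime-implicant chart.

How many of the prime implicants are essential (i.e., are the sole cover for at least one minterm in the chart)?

3

[col 0] 00110*, 01001*, 01010*, 01101*, 10000, 10101*, 10110*, 10111*, 11010*
[col 1] -0110, -1010, 01-01, 101-1, 1011-
Prime implicants: -0110, -1010, 01-01, 10000, 101-1, 1011-
PI chart (minterm → PIs covering it):
  10 | -1010  (sole → essential)
  16 | 10000  (sole → essential)
  21 | 101-1  (sole → essential)
  23 | 101-1,1011-
  26 | -1010  (sole → essential)
Essential prime implicants: -1010, 10000, 101-1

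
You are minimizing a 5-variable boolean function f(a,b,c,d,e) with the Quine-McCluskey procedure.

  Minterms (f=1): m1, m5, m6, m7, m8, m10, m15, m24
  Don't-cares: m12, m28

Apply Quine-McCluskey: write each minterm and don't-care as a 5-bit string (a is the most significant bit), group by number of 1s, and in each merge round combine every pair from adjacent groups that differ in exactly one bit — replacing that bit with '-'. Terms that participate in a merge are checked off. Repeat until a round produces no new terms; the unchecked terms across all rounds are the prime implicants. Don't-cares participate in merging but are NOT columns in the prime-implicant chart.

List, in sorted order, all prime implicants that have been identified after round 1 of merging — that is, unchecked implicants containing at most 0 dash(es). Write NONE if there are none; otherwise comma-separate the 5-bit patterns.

NONE

Round 0: 00001✓ 00101✓ 00110✓ 00111✓ 01000✓ 01010✓ 01100✓ 01111✓ 11000✓ 11100✓
Round 1: -1000✓ -1100✓ 0-111 00-01 001-1 0011- 01-00✓ 010-0 11-00✓
Round 2: -1-00
PIs = {-1-00, 0-111, 00-01, 001-1, 0011-, 010-0}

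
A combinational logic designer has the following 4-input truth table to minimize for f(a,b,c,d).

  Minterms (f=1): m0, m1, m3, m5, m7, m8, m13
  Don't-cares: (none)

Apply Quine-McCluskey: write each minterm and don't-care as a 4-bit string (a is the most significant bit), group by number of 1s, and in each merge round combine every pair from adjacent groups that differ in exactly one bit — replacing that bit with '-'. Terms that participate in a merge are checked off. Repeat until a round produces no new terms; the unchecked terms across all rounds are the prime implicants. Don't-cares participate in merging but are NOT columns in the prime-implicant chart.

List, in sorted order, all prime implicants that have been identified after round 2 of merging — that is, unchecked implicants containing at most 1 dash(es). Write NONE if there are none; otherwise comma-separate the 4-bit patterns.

Round 0: 0000✓ 0001✓ 0011✓ 0101✓ 0111✓ 1000✓ 1101✓
Round 1: -000 -101 0-01✓ 0-11✓ 00-1✓ 000- 01-1✓
Round 2: 0--1
PIs = {-000, -101, 0--1, 000-}

-000, -101, 000-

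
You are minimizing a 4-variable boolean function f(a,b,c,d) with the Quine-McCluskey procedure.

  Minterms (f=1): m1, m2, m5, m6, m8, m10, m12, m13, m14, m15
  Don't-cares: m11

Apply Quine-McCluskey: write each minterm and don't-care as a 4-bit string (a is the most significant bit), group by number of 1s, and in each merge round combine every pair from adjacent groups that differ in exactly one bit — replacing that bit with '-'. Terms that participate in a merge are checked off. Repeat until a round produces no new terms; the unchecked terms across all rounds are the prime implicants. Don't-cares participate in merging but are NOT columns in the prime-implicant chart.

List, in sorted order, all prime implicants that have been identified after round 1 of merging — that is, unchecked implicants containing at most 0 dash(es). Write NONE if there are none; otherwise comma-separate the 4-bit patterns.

Round 0: 0001✓ 0010✓ 0101✓ 0110✓ 1000✓ 1010✓ 1011✓ 1100✓ 1101✓ 1110✓ 1111✓
Round 1: -010✓ -101 -110✓ 0-01 0-10✓ 1-00✓ 1-10✓ 1-11✓ 10-0✓ 101-✓ 11-0✓ 11-1✓ 110-✓ 111-✓
Round 2: --10 1--0 1-1- 11--
PIs = {--10, -101, 0-01, 1--0, 1-1-, 11--}

NONE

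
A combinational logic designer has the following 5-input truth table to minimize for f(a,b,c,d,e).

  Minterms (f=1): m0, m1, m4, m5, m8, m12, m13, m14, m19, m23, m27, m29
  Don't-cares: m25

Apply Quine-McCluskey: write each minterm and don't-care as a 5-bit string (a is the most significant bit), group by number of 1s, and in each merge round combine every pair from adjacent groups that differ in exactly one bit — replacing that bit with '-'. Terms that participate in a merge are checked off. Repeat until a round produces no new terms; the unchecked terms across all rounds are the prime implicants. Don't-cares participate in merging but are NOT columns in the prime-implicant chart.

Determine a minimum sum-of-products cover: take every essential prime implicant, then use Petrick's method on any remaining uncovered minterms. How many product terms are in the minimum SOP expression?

Round 0: 00000✓ 00001✓ 00100✓ 00101✓ 01000✓ 01100✓ 01101✓ 01110✓ 10011✓ 10111✓ 11001✓ 11011✓ 11101✓
Round 1: -1101 0-000✓ 0-100✓ 0-101✓ 00-00✓ 00-01✓ 0000-✓ 0010-✓ 01-00✓ 011-0 0110-✓ 1-011 10-11 11-01 110-1
Round 2: 0--00 0-10- 00-0-
PIs = {-1101, 0--00, 0-10-, 00-0-, 011-0, 1-011, 10-11, 11-01, 110-1}
Coverage chart:
  m0: 0--00,00-0-
  m1: 00-0- ←essential
  m4: 0--00,0-10-,00-0-
  m5: 0-10-,00-0-
  m8: 0--00 ←essential
  m12: 0--00,0-10-,011-0
  m13: -1101,0-10-
  m14: 011-0 ←essential
  m19: 1-011,10-11
  m23: 10-11 ←essential
  m27: 1-011,110-1
  m29: -1101,11-01
Essential: 0--00, 00-0-, 011-0, 10-11
Petrick residual → -1101, 1-011
Min cover (6 terms): bcd'e + a'd'e' + a'b'd' + a'bce' + ac'de + ab'de

6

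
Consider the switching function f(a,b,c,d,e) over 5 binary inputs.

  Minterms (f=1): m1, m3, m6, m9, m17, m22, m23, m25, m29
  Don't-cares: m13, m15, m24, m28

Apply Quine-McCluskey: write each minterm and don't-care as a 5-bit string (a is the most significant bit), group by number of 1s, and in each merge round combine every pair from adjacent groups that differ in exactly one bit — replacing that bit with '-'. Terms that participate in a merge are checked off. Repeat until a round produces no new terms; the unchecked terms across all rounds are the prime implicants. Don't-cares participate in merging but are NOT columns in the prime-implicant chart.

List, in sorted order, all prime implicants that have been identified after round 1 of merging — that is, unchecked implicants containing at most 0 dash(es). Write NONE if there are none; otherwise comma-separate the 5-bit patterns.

Round 0: 00001✓ 00011✓ 00110✓ 01001✓ 01101✓ 01111✓ 10001✓ 10110✓ 10111✓ 11000✓ 11001✓ 11100✓ 11101✓
Round 1: -0001✓ -0110 -1001✓ -1101✓ 0-001✓ 000-1 01-01✓ 011-1 1-001✓ 1011- 11-00✓ 11-01✓ 1100-✓ 1110-✓
Round 2: --001 -1-01 11-0-
PIs = {--001, -0110, -1-01, 000-1, 011-1, 1011-, 11-0-}

NONE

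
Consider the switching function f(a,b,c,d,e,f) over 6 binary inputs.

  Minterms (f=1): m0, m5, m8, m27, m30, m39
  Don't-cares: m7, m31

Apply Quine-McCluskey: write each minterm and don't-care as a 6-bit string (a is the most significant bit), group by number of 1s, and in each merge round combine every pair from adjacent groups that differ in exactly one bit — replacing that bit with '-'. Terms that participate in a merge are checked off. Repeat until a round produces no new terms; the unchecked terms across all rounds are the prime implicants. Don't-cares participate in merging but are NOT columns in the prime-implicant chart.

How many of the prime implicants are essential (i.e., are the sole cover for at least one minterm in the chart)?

5

[col 0] 000000*, 000101*, 000111*, 001000*, 011011*, 011110*, 011111*, 100111*
[col 1] -00111, 00-000, 0001-1, 011-11, 01111-
Prime implicants: -00111, 00-000, 0001-1, 011-11, 01111-
PI chart (minterm → PIs covering it):
  0 | 00-000  (sole → essential)
  5 | 0001-1  (sole → essential)
  8 | 00-000  (sole → essential)
  27 | 011-11  (sole → essential)
  30 | 01111-  (sole → essential)
  39 | -00111  (sole → essential)
Essential prime implicants: -00111, 00-000, 0001-1, 011-11, 01111-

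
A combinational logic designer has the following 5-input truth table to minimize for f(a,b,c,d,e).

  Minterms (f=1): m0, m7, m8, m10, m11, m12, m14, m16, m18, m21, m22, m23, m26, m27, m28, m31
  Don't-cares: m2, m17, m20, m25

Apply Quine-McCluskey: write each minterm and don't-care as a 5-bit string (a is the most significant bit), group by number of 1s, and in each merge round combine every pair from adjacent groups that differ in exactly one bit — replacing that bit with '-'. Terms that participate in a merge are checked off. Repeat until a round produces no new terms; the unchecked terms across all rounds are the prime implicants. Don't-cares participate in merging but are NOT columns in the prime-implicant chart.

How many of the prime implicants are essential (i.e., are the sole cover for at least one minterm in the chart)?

size-2^0 implicants → 00000(✓)  00010(✓)  00111(✓)  01000(✓)  01010(✓)  01011(✓)  01100(✓)  01110(✓)  10000(✓)  10001(✓)  10010(✓)  10100(✓)  10101(✓)  10110(✓)  10111(✓)  11001(✓)  11010(✓)  11011(✓)  11100(✓)  11111(✓)
size-2^1 implicants → -0000(✓)  -0010(✓)  -0111  -1010(✓)  -1011(✓)  -1100  0-000(✓)  0-010(✓)  000-0(✓)  01-00(✓)  01-10(✓)  010-0(✓)  0101-(✓)  011-0(✓)  1-001  1-010(✓)  1-100  1-111  10-00(✓)  10-01(✓)  10-10(✓)  100-0(✓)  1000-(✓)  101-0(✓)  101-1(✓)  1010-(✓)  1011-(✓)  11-11  110-1  1101-(✓)
size-2^2 implicants → --010  -00-0  -101-  0-0-0  01--0  10--0  10-0-  101--
Unchecked terms (primes): --010, -00-0, -0111, -101-, -1100, 0-0-0, 01--0, 1-001, 1-100, 1-111, 10--0, 10-0-, 101--, 11-11, 110-1
Minterm coverage:
  m0 ⊆ -00-0,0-0-0
  m7 ⊆ -0111 [E]
  m8 ⊆ 0-0-0,01--0
  m10 ⊆ --010,-101-,0-0-0,01--0
  m11 ⊆ -101- [E]
  m12 ⊆ -1100,01--0
  m14 ⊆ 01--0 [E]
  m16 ⊆ -00-0,10--0,10-0-
  m18 ⊆ --010,-00-0,10--0
  m21 ⊆ 10-0-,101--
  m22 ⊆ 10--0,101--
  m23 ⊆ -0111,1-111,101--
  m26 ⊆ --010,-101-
  m27 ⊆ -101-,11-11,110-1
  m28 ⊆ -1100,1-100
  m31 ⊆ 1-111,11-11
E = {-0111, -101-, 01--0}

3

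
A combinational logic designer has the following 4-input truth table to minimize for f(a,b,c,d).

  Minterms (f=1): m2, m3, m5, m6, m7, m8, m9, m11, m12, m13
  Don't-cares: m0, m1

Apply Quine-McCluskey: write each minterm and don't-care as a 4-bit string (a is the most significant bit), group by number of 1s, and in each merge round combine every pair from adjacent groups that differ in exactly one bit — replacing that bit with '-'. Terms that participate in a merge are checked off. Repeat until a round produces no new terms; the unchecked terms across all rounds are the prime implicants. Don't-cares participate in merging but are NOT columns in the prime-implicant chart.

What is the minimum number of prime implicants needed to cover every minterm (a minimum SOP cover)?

[col 0] 0000*, 0001*, 0010*, 0011*, 0101*, 0110*, 0111*, 1000*, 1001*, 1011*, 1100*, 1101*
[col 1] -000*, -001*, -011*, -101*, 0-01*, 0-10*, 0-11*, 00-0*, 00-1*, 000-*, 001-*, 01-1*, 011-*, 1-00*, 1-01*, 10-1*, 100-*, 110-*
[col 2] --01, -0-1, -00-, 0--1, 0-1-, 00--, 1-0-
Prime implicants: --01, -0-1, -00-, 0--1, 0-1-, 00--, 1-0-
PI chart (minterm → PIs covering it):
  2 | 0-1-,00--
  3 | -0-1,0--1,0-1-,00--
  5 | --01,0--1
  6 | 0-1-  (sole → essential)
  7 | 0--1,0-1-
  8 | -00-,1-0-
  9 | --01,-0-1,-00-,1-0-
  11 | -0-1  (sole → essential)
  12 | 1-0-  (sole → essential)
  13 | --01,1-0-
Essential prime implicants: -0-1, 0-1-, 1-0-
Petrick residual → --01
Minimum SOP uses 4 PIs: c'd + b'd + a'c + ac'

4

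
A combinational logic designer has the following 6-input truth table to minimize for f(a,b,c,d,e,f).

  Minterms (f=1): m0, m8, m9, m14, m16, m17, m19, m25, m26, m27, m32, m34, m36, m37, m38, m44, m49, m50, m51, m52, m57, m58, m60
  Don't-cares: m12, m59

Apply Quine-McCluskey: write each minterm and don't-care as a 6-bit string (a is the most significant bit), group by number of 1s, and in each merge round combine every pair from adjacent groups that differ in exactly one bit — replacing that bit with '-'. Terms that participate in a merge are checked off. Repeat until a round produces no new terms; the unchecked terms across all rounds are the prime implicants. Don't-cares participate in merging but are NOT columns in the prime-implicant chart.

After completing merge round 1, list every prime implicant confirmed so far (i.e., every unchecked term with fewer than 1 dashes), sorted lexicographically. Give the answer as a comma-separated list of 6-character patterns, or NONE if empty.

[col 0] 000000*, 001000*, 001001*, 001100*, 001110*, 010000*, 010001*, 010011*, 011001*, 011010*, 011011*, 100000*, 100010*, 100100*, 100101*, 100110*, 101100*, 110001*, 110010*, 110011*, 110100*, 111001*, 111010*, 111011*, 111100*
[col 1] -00000, -01100, -10001*, -10011*, -11001*, -11010*, -11011*, 0-0000, 0-1001, 00-000, 001-00, 00100-, 0011-0, 01-001*, 01-011*, 0100-1*, 01000-, 0110-1*, 01101-*, 1-0010, 1-0100*, 1-1100*, 10-100*, 100-00*, 100-10*, 1000-0*, 1001-0*, 10010-, 11-001*, 11-010*, 11-011*, 11-100*, 1100-1*, 11001-*, 1110-1*, 11101-*
[col 2] -1-001*, -1-011*, -100-1*, -110-1*, -1101-, 01-0-1*, 1--100, 100--0, 11-0-1*, 11-01-
[col 3] -1-0-1
Prime implicants: -00000, -01100, -1-0-1, -1101-, 0-0000, 0-1001, 00-000, 001-00, 00100-, 0011-0, 01000-, 1--100, 1-0010, 100--0, 10010-, 11-01-

NONE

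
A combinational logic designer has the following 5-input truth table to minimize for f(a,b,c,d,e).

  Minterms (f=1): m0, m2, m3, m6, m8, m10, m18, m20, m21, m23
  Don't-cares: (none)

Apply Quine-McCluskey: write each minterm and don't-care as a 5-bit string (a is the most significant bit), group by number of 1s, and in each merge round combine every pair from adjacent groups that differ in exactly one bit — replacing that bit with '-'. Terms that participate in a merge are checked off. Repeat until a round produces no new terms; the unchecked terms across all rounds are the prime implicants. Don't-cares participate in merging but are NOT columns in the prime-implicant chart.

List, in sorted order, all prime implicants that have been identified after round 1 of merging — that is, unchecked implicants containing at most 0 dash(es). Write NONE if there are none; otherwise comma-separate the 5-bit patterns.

Round 0: 00000✓ 00010✓ 00011✓ 00110✓ 01000✓ 01010✓ 10010✓ 10100✓ 10101✓ 10111✓
Round 1: -0010 0-000✓ 0-010✓ 00-10 000-0✓ 0001- 010-0✓ 101-1 1010-
Round 2: 0-0-0
PIs = {-0010, 0-0-0, 00-10, 0001-, 101-1, 1010-}

NONE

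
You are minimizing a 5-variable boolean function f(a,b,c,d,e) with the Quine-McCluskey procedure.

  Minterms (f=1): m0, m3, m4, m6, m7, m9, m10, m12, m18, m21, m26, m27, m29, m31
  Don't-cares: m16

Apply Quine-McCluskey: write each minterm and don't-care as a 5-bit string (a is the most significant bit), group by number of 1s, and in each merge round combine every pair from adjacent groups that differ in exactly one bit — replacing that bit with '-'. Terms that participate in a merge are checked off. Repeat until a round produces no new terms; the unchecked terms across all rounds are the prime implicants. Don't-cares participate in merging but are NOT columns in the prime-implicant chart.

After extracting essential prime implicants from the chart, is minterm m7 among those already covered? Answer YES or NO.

YES

Round 0: 00000✓ 00011✓ 00100✓ 00110✓ 00111✓ 01001 01010✓ 01100✓ 10000✓ 10010✓ 10101✓ 11010✓ 11011✓ 11101✓ 11111✓
Round 1: -0000 -1010 0-100 00-00 00-11 001-0 0011- 1-010 1-101 100-0 11-11 1101- 111-1
PIs = {-0000, -1010, 0-100, 00-00, 00-11, 001-0, 0011-, 01001, 1-010, 1-101, 100-0, 11-11, 1101-, 111-1}
Coverage chart:
  m0: -0000,00-00
  m3: 00-11 ←essential
  m4: 0-100,00-00,001-0
  m6: 001-0,0011-
  m7: 00-11,0011-
  m9: 01001 ←essential
  m10: -1010 ←essential
  m12: 0-100 ←essential
  m18: 1-010,100-0
  m21: 1-101 ←essential
  m26: -1010,1-010,1101-
  m27: 11-11,1101-
  m29: 1-101,111-1
  m31: 11-11,111-1
Essential: -1010, 0-100, 00-11, 01001, 1-101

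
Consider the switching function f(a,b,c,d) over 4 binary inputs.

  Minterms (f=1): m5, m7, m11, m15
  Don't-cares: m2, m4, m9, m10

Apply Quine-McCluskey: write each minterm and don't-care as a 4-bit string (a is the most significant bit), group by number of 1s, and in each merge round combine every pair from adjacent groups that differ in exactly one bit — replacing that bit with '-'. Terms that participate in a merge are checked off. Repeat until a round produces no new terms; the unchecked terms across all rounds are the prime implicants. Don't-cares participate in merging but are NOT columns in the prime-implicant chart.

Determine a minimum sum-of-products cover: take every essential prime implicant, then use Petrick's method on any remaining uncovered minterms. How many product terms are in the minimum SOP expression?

size-2^0 implicants → 0010(✓)  0100(✓)  0101(✓)  0111(✓)  1001(✓)  1010(✓)  1011(✓)  1111(✓)
size-2^1 implicants → -010  -111  01-1  010-  1-11  10-1  101-
Unchecked terms (primes): -010, -111, 01-1, 010-, 1-11, 10-1, 101-
Minterm coverage:
  m5 ⊆ 01-1,010-
  m7 ⊆ -111,01-1
  m11 ⊆ 1-11,10-1,101-
  m15 ⊆ -111,1-11
(no essential prime implicants)
Petrick residual → 01-1, 1-11
Cover = a'bd + acd  |cover|=2

2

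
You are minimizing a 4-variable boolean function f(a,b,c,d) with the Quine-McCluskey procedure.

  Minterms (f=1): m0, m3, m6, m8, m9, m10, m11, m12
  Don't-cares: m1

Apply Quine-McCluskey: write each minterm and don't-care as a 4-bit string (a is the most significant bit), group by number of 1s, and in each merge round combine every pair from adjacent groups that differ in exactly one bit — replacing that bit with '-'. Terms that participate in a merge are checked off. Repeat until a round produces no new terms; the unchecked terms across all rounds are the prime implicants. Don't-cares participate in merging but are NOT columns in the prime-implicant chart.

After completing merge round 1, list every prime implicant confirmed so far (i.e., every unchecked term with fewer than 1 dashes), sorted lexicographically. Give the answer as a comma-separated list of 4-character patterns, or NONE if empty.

0110

[col 0] 0000*, 0001*, 0011*, 0110, 1000*, 1001*, 1010*, 1011*, 1100*
[col 1] -000*, -001*, -011*, 00-1*, 000-*, 1-00, 10-0*, 10-1*, 100-*, 101-*
[col 2] -0-1, -00-, 10--
Prime implicants: -0-1, -00-, 0110, 1-00, 10--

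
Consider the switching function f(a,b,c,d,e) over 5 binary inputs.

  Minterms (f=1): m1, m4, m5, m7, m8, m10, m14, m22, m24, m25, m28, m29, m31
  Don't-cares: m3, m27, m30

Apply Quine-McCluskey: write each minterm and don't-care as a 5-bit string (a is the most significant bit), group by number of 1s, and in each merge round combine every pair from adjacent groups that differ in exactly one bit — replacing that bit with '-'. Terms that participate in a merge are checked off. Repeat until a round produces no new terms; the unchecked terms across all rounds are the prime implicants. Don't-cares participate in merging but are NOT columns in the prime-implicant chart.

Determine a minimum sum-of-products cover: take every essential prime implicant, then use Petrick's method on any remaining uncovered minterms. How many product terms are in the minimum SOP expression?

size-2^0 implicants → 00001(✓)  00011(✓)  00100(✓)  00101(✓)  00111(✓)  01000(✓)  01010(✓)  01110(✓)  10110(✓)  11000(✓)  11001(✓)  11011(✓)  11100(✓)  11101(✓)  11110(✓)  11111(✓)
size-2^1 implicants → -1000  -1110  00-01(✓)  00-11(✓)  000-1(✓)  001-1(✓)  0010-  01-10  010-0  1-110  11-00(✓)  11-01(✓)  11-11(✓)  110-1(✓)  1100-(✓)  111-0(✓)  111-1(✓)  1110-(✓)  1111-(✓)
size-2^2 implicants → 00--1  11--1  11-0-  111--
Unchecked terms (primes): -1000, -1110, 00--1, 0010-, 01-10, 010-0, 1-110, 11--1, 11-0-, 111--
Minterm coverage:
  m1 ⊆ 00--1 [E]
  m4 ⊆ 0010- [E]
  m5 ⊆ 00--1,0010-
  m7 ⊆ 00--1 [E]
  m8 ⊆ -1000,010-0
  m10 ⊆ 01-10,010-0
  m14 ⊆ -1110,01-10
  m22 ⊆ 1-110 [E]
  m24 ⊆ -1000,11-0-
  m25 ⊆ 11--1,11-0-
  m28 ⊆ 11-0-,111--
  m29 ⊆ 11--1,11-0-,111--
  m31 ⊆ 11--1,111--
E = {00--1, 0010-, 1-110}
Petrick residual → -1000, 01-10, 11--1, 11-0-
Cover = bc'd'e' + a'b'e + a'b'cd' + a'bde' + acde' + abe + abd'  |cover|=7

7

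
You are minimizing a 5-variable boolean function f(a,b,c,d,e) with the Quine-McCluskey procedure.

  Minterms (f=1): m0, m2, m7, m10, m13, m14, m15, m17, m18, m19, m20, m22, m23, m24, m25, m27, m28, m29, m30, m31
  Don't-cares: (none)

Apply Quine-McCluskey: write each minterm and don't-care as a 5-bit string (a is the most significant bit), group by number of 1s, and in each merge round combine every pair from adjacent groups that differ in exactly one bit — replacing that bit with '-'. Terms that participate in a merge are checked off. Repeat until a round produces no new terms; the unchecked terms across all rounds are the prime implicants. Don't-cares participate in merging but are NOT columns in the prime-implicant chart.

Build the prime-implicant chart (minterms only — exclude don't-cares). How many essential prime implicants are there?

[col 0] 00000*, 00010*, 00111*, 01010*, 01101*, 01110*, 01111*, 10001*, 10010*, 10011*, 10100*, 10110*, 10111*, 11000*, 11001*, 11011*, 11100*, 11101*, 11110*, 11111*
[col 1] -0010, -0111*, -1101*, -1110*, -1111*, 0-010, 0-111*, 000-0, 01-10, 011-1*, 0111-*, 1-001*, 1-011*, 1-100*, 1-110*, 1-111*, 10-10*, 10-11*, 100-1*, 1001-*, 101-0*, 1011-*, 11-00*, 11-01*, 11-11*, 110-1*, 1100-*, 111-0*, 111-1*, 1110-*, 1111-*
[col 2] --111, -11-1, -111-, 1--11, 1-0-1, 1-1-0, 1-11-, 10-1-, 11--1, 11-0-, 111--
Prime implicants: --111, -0010, -11-1, -111-, 0-010, 000-0, 01-10, 1--11, 1-0-1, 1-1-0, 1-11-, 10-1-, 11--1, 11-0-, 111--
PI chart (minterm → PIs covering it):
  0 | 000-0  (sole → essential)
  2 | -0010,0-010,000-0
  7 | --111  (sole → essential)
  10 | 0-010,01-10
  13 | -11-1  (sole → essential)
  14 | -111-,01-10
  15 | --111,-11-1,-111-
  17 | 1-0-1  (sole → essential)
  18 | -0010,10-1-
  19 | 1--11,1-0-1,10-1-
  20 | 1-1-0  (sole → essential)
  22 | 1-1-0,1-11-,10-1-
  23 | --111,1--11,1-11-,10-1-
  24 | 11-0-  (sole → essential)
  25 | 1-0-1,11--1,11-0-
  27 | 1--11,1-0-1,11--1
  28 | 1-1-0,11-0-,111--
  29 | -11-1,11--1,11-0-,111--
  30 | -111-,1-1-0,1-11-,111--
  31 | --111,-11-1,-111-,1--11,1-11-,11--1,111--
Essential prime implicants: --111, -11-1, 000-0, 1-0-1, 1-1-0, 11-0-

6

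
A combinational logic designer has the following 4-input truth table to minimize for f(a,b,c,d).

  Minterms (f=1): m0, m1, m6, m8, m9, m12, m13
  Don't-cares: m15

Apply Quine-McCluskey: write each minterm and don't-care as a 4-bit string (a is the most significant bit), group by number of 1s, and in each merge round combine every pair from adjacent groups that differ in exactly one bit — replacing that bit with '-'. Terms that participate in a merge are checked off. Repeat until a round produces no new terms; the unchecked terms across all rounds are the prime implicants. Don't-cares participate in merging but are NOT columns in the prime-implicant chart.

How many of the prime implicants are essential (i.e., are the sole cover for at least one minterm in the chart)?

Round 0: 0000✓ 0001✓ 0110 1000✓ 1001✓ 1100✓ 1101✓ 1111✓
Round 1: -000✓ -001✓ 000-✓ 1-00✓ 1-01✓ 100-✓ 11-1 110-✓
Round 2: -00- 1-0-
PIs = {-00-, 0110, 1-0-, 11-1}
Coverage chart:
  m0: -00- ←essential
  m1: -00- ←essential
  m6: 0110 ←essential
  m8: -00-,1-0-
  m9: -00-,1-0-
  m12: 1-0- ←essential
  m13: 1-0-,11-1
Essential: -00-, 0110, 1-0-

3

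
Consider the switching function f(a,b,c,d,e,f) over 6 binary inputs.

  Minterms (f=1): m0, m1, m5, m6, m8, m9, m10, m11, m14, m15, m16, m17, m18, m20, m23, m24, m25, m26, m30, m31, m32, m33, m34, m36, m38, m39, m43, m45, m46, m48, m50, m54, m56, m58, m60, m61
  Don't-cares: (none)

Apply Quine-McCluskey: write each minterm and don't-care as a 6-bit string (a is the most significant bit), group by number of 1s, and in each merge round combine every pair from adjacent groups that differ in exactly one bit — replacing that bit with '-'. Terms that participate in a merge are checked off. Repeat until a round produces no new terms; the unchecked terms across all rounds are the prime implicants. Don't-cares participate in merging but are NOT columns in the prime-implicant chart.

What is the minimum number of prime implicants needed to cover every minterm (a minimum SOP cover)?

[col 0] 000000*, 000001*, 000101*, 000110*, 001000*, 001001*, 001010*, 001011*, 001110*, 001111*, 010000*, 010001*, 010010*, 010100*, 010111*, 011000*, 011001*, 011010*, 011110*, 011111*, 100000*, 100001*, 100010*, 100100*, 100110*, 100111*, 101011*, 101101*, 101110*, 110000*, 110010*, 110110*, 111000*, 111010*, 111100*, 111101*
[col 1] -00000*, -00001*, -00110*, -01011, -01110*, -10000*, -10010*, -11000*, -11010*, 0-0000*, 0-0001*, 0-1000*, 0-1001*, 0-1010*, 0-1110*, 0-1111*, 00-000*, 00-001*, 00-110*, 000-01, 00000-*, 001-10*, 001-11*, 0010-0*, 0010-1*, 00100-*, 00101-*, 00111-*, 01-000*, 01-001*, 01-010*, 01-111, 010-00, 0100-0*, 01000-*, 011-10*, 0110-0*, 01100-*, 01111-*, 1-0000*, 1-0010*, 1-0110*, 1-1101, 10-110*, 100-00*, 100-10*, 1000-0*, 10000-*, 1001-0*, 10011-, 11-000*, 11-010*, 110-10*, 1100-0*, 111-00, 1110-0*, 11110-
[col 2] --0000, -0-110, -0000-, -1-000*, -1-010*, -100-0*, -110-0*, 0--000*, 0--001*, 0-000-*, 0-1-10, 0-10-0, 0-100-*, 0-111-, 00-00-*, 001-1-, 0010--, 01-0-0*, 01-00-*, 1-0-10, 1-00-0, 100--0, 11-0-0*
[col 3] -1-0-0, 0--00-
Prime implicants: --0000, -0-110, -0000-, -01011, -1-0-0, 0--00-, 0-1-10, 0-10-0, 0-111-, 000-01, 001-1-, 0010--, 01-111, 010-00, 1-0-10, 1-00-0, 1-1101, 100--0, 10011-, 111-00, 11110-
PI chart (minterm → PIs covering it):
  0 | --0000,-0000-,0--00-
  1 | -0000-,0--00-,000-01
  5 | 000-01  (sole → essential)
  6 | -0-110  (sole → essential)
  8 | 0--00-,0-10-0,0010--
  9 | 0--00-,0010--
  10 | 0-1-10,0-10-0,001-1-,0010--
  11 | -01011,001-1-,0010--
  14 | -0-110,0-1-10,0-111-,001-1-
  15 | 0-111-,001-1-
  16 | --0000,-1-0-0,0--00-,010-00
  17 | 0--00-  (sole → essential)
  18 | -1-0-0  (sole → essential)
  20 | 010-00  (sole → essential)
  23 | 01-111  (sole → essential)
  24 | -1-0-0,0--00-,0-10-0
  25 | 0--00-  (sole → essential)
  26 | -1-0-0,0-1-10,0-10-0
  30 | 0-1-10,0-111-
  31 | 0-111-,01-111
  32 | --0000,-0000-,1-00-0,100--0
  33 | -0000-  (sole → essential)
  34 | 1-0-10,1-00-0,100--0
  36 | 100--0  (sole → essential)
  38 | -0-110,1-0-10,100--0,10011-
  39 | 10011-  (sole → essential)
  43 | -01011  (sole → essential)
  45 | 1-1101  (sole → essential)
  46 | -0-110  (sole → essential)
  48 | --0000,-1-0-0,1-00-0
  50 | -1-0-0,1-0-10,1-00-0
  54 | 1-0-10  (sole → essential)
  56 | -1-0-0,111-00
  58 | -1-0-0  (sole → essential)
  60 | 111-00,11110-
  61 | 1-1101,11110-
Essential prime implicants: -0-110, -0000-, -01011, -1-0-0, 0--00-, 000-01, 01-111, 010-00, 1-0-10, 1-1101, 100--0, 10011-
Petrick residual → 0-1-10, 0-111-, 111-00
Minimum SOP uses 15 PIs: b'def' + b'c'd'e' + b'cd'ef + bd'f' + a'd'e' + a'cef' + a'cde + a'b'c'e'f + a'bdef + a'bc'e'f' + ac'ef' + acde'f + ab'c'f' + ab'c'de + abce'f'

15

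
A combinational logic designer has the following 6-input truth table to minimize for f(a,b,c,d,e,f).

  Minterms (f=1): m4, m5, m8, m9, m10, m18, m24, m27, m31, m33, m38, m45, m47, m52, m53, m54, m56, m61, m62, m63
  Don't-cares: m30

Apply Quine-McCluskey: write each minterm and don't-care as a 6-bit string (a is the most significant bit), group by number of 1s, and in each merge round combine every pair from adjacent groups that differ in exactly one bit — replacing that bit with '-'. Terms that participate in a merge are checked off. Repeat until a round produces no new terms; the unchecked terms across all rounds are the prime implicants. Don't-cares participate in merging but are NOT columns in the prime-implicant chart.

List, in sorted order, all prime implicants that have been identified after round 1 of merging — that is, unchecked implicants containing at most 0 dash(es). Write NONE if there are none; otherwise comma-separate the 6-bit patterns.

[col 0] 000100*, 000101*, 001000*, 001001*, 001010*, 010010, 011000*, 011011*, 011110*, 011111*, 100001, 100110*, 101101*, 101111*, 110100*, 110101*, 110110*, 111000*, 111101*, 111110*, 111111*
[col 1] -11000, -11110*, -11111*, 0-1000, 00010-, 0010-0, 00100-, 011-11, 01111-*, 1-0110, 1-1101*, 1-1111*, 1011-1*, 11-101, 11-110, 1101-0, 11010-, 1111-1*, 11111-*
[col 2] -1111-, 1-11-1
Prime implicants: -11000, -1111-, 0-1000, 00010-, 0010-0, 00100-, 010010, 011-11, 1-0110, 1-11-1, 100001, 11-101, 11-110, 1101-0, 11010-

010010, 100001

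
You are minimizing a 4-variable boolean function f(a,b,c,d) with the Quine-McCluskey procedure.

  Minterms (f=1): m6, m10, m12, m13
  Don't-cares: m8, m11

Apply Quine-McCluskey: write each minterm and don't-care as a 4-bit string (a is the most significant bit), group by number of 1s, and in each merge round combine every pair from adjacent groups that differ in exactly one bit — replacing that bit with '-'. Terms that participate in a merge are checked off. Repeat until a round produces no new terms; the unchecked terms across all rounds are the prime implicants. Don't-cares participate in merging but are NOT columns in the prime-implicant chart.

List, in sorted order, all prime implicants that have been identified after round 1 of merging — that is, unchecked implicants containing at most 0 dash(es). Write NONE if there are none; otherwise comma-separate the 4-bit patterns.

0110

size-2^0 implicants → 0110  1000(✓)  1010(✓)  1011(✓)  1100(✓)  1101(✓)
size-2^1 implicants → 1-00  10-0  101-  110-
Unchecked terms (primes): 0110, 1-00, 10-0, 101-, 110-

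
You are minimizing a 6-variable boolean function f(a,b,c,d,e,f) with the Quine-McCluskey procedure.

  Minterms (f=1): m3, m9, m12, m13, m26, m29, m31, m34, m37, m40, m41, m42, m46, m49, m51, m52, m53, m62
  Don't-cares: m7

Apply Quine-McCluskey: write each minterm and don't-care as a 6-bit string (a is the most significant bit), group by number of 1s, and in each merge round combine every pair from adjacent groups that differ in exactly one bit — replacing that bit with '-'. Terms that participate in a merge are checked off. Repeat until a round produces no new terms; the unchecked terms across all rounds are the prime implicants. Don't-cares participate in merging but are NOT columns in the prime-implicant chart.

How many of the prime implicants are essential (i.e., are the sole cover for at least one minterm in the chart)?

[col 0] 000011*, 000111*, 001001*, 001100*, 001101*, 011010, 011101*, 011111*, 100010*, 100101*, 101000*, 101001*, 101010*, 101110*, 110001*, 110011*, 110100*, 110101*, 111110*
[col 1] -01001, 0-1101, 000-11, 001-01, 00110-, 0111-1, 1-0101, 1-1110, 10-010, 101-10, 1010-0, 10100-, 110-01, 1100-1, 11010-
Prime implicants: -01001, 0-1101, 000-11, 001-01, 00110-, 011010, 0111-1, 1-0101, 1-1110, 10-010, 101-10, 1010-0, 10100-, 110-01, 1100-1, 11010-
PI chart (minterm → PIs covering it):
  3 | 000-11  (sole → essential)
  9 | -01001,001-01
  12 | 00110-  (sole → essential)
  13 | 0-1101,001-01,00110-
  26 | 011010  (sole → essential)
  29 | 0-1101,0111-1
  31 | 0111-1  (sole → essential)
  34 | 10-010  (sole → essential)
  37 | 1-0101  (sole → essential)
  40 | 1010-0,10100-
  41 | -01001,10100-
  42 | 10-010,101-10,1010-0
  46 | 1-1110,101-10
  49 | 110-01,1100-1
  51 | 1100-1  (sole → essential)
  52 | 11010-  (sole → essential)
  53 | 1-0101,110-01,11010-
  62 | 1-1110  (sole → essential)
Essential prime implicants: 000-11, 00110-, 011010, 0111-1, 1-0101, 1-1110, 10-010, 1100-1, 11010-

9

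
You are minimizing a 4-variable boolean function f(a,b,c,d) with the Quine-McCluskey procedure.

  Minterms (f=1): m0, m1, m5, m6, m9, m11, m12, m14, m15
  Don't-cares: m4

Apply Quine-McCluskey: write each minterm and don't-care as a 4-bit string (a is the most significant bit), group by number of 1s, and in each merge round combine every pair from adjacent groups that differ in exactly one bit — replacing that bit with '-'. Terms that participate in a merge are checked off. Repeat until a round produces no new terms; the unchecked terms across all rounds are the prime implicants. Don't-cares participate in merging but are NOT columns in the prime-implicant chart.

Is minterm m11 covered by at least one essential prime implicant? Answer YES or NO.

NO

[col 0] 0000*, 0001*, 0100*, 0101*, 0110*, 1001*, 1011*, 1100*, 1110*, 1111*
[col 1] -001, -100*, -110*, 0-00*, 0-01*, 000-*, 01-0*, 010-*, 1-11, 10-1, 11-0*, 111-
[col 2] -1-0, 0-0-
Prime implicants: -001, -1-0, 0-0-, 1-11, 10-1, 111-
PI chart (minterm → PIs covering it):
  0 | 0-0-  (sole → essential)
  1 | -001,0-0-
  5 | 0-0-  (sole → essential)
  6 | -1-0  (sole → essential)
  9 | -001,10-1
  11 | 1-11,10-1
  12 | -1-0  (sole → essential)
  14 | -1-0,111-
  15 | 1-11,111-
Essential prime implicants: -1-0, 0-0-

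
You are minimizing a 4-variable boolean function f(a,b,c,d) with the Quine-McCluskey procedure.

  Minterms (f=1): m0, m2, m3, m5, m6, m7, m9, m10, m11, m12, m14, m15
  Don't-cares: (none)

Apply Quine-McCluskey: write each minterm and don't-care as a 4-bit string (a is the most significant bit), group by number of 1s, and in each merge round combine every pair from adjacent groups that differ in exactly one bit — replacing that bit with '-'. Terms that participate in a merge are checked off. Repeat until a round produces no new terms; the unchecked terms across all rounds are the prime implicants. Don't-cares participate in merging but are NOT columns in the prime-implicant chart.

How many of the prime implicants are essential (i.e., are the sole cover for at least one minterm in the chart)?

5

size-2^0 implicants → 0000(✓)  0010(✓)  0011(✓)  0101(✓)  0110(✓)  0111(✓)  1001(✓)  1010(✓)  1011(✓)  1100(✓)  1110(✓)  1111(✓)
size-2^1 implicants → -010(✓)  -011(✓)  -110(✓)  -111(✓)  0-10(✓)  0-11(✓)  00-0  001-(✓)  01-1  011-(✓)  1-10(✓)  1-11(✓)  10-1  101-(✓)  11-0  111-(✓)
size-2^2 implicants → --10(✓)  --11(✓)  -01-(✓)  -11-(✓)  0-1-(✓)  1-1-(✓)
size-2^3 implicants → --1-
Unchecked terms (primes): --1-, 00-0, 01-1, 10-1, 11-0
Minterm coverage:
  m0 ⊆ 00-0 [E]
  m2 ⊆ --1-,00-0
  m3 ⊆ --1- [E]
  m5 ⊆ 01-1 [E]
  m6 ⊆ --1- [E]
  m7 ⊆ --1-,01-1
  m9 ⊆ 10-1 [E]
  m10 ⊆ --1- [E]
  m11 ⊆ --1-,10-1
  m12 ⊆ 11-0 [E]
  m14 ⊆ --1-,11-0
  m15 ⊆ --1- [E]
E = {--1-, 00-0, 01-1, 10-1, 11-0}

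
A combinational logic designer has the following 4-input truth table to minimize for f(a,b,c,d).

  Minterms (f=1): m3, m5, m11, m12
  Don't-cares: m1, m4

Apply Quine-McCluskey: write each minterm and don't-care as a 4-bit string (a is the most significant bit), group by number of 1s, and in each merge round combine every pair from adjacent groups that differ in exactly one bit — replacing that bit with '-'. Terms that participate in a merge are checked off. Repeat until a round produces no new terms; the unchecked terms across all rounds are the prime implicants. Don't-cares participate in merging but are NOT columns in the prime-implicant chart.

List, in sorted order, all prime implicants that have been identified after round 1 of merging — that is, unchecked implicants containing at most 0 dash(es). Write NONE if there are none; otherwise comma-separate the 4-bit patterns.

size-2^0 implicants → 0001(✓)  0011(✓)  0100(✓)  0101(✓)  1011(✓)  1100(✓)
size-2^1 implicants → -011  -100  0-01  00-1  010-
Unchecked terms (primes): -011, -100, 0-01, 00-1, 010-

NONE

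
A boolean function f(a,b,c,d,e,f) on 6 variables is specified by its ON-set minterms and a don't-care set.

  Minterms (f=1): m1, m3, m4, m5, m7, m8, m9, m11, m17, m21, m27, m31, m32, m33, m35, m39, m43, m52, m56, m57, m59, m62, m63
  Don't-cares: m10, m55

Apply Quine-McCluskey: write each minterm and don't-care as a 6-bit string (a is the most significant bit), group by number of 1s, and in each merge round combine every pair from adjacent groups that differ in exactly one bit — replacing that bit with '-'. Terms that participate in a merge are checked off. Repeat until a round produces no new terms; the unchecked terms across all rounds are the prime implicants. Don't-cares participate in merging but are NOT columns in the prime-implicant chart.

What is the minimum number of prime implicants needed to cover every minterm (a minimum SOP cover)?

size-2^0 implicants → 000001(✓)  000011(✓)  000100(✓)  000101(✓)  000111(✓)  001000(✓)  001001(✓)  001010(✓)  001011(✓)  010001(✓)  010101(✓)  011011(✓)  011111(✓)  100000(✓)  100001(✓)  100011(✓)  100111(✓)  101011(✓)  110100  110111(✓)  111000(✓)  111001(✓)  111011(✓)  111110(✓)  111111(✓)
size-2^1 implicants → -00001(✓)  -00011(✓)  -00111(✓)  -01011(✓)  -11011(✓)  -11111(✓)  0-0001(✓)  0-0101(✓)  0-1011(✓)  00-001(✓)  00-011(✓)  000-01(✓)  000-11(✓)  0000-1(✓)  0001-1(✓)  00010-  0010-0(✓)  0010-1(✓)  00100-(✓)  00101-(✓)  010-01(✓)  011-11(✓)  1-0111  1-1011(✓)  10-011(✓)  100-11(✓)  1000-1(✓)  10000-  11-111  111-11(✓)  1110-1  11100-  11111-
size-2^2 implicants → --1011  -0-011  -00-11  -000-1  -11-11  0-0-01  00-0-1  000--1  0010--
Unchecked terms (primes): --1011, -0-011, -00-11, -000-1, -11-11, 0-0-01, 00-0-1, 000--1, 00010-, 0010--, 1-0111, 10000-, 11-111, 110100, 1110-1, 11100-, 11111-
Minterm coverage:
  m1 ⊆ -000-1,0-0-01,00-0-1,000--1
  m3 ⊆ -0-011,-00-11,-000-1,00-0-1,000--1
  m4 ⊆ 00010- [E]
  m5 ⊆ 0-0-01,000--1,00010-
  m7 ⊆ -00-11,000--1
  m8 ⊆ 0010-- [E]
  m9 ⊆ 00-0-1,0010--
  m11 ⊆ --1011,-0-011,00-0-1,0010--
  m17 ⊆ 0-0-01 [E]
  m21 ⊆ 0-0-01 [E]
  m27 ⊆ --1011,-11-11
  m31 ⊆ -11-11 [E]
  m32 ⊆ 10000- [E]
  m33 ⊆ -000-1,10000-
  m35 ⊆ -0-011,-00-11,-000-1
  m39 ⊆ -00-11,1-0111
  m43 ⊆ --1011,-0-011
  m52 ⊆ 110100 [E]
  m56 ⊆ 11100- [E]
  m57 ⊆ 1110-1,11100-
  m59 ⊆ --1011,-11-11,1110-1
  m62 ⊆ 11111- [E]
  m63 ⊆ -11-11,11-111,11111-
E = {-11-11, 0-0-01, 00010-, 0010--, 10000-, 110100, 11100-, 11111-}
Petrick residual → --1011, -00-11
Cover = cd'ef + b'c'ef + bcef + a'c'e'f + a'b'c'de' + a'b'cd' + ab'c'd'e' + abc'de'f' + abcd'e' + abcde  |cover|=10

10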